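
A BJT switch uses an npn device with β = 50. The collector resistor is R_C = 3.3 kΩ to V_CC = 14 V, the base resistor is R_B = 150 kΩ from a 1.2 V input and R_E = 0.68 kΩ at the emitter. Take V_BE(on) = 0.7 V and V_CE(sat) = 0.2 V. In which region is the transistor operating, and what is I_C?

Assume active. Base-emitter loop: I_B = (V_BB − V_BE)/(R_B + (β+1)R_E) = (1.2 − 0.7)/(150 + 51×0.68) = 0.00271 mA.
I_C = β·I_B = 50×0.00271 = 0.135 mA.
V_CE = V_CC − I_C·R_C − I_E·R_E = 14 − 0.135×3.3 − 0.138×0.68 = 13.5 V > V_CE(sat), so the active-region assumption holds.

active; I_C ≈ 0.14 mA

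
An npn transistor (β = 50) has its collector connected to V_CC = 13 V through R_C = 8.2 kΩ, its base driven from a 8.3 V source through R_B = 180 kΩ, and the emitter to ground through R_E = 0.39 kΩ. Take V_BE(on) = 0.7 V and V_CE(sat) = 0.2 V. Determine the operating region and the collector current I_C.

Assume active: I_B = (8.3 − 0.7)/(180 + 51×0.39) = 0.038 mA, I_C = β·I_B = 1.9 mA.
Then V_CE = 13 − 1.9×8.2 − 1.94×0.39 = -3.34 V < 0.2 V — the active assumption fails.
Re-solve with V_CE = 0.2 V. KCL at the emitter: V_E/R_E = (V_BB−0.7−V_E)/R_B + (V_CC−0.2−V_E)/R_C, giving V_E = 0.596 V.
I_C = (V_CC − 0.2 − V_E)/R_C = (12.8 − 0.596)/8.2 = 1.49 mA.
Check: I_B = (7.6 − 0.596)/180 = 0.0389 mA, and β·I_B = 1.95 mA > I_C, confirming saturation.

saturation; I_C ≈ 1.5 mA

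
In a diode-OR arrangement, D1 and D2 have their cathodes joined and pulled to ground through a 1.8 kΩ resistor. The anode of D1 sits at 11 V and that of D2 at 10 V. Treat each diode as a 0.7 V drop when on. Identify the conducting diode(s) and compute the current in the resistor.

Only D1 conducts; I_R ≈ 5.7 mA

Assume both conduct. Then node N would need to be at both 11−0.7 = 10.3 V and 10−0.7 = 9.3 V, which is impossible.
Assume only D1 conducts: V_N = 11 − 0.7 = 10.3 V, so I_R = 10.3/1.8 = 5.72 mA.
Check D2: its anode-to-cathode voltage is 10 − 10.3 = -0.3 V < 0.7 V, so it is off. The assumption is consistent.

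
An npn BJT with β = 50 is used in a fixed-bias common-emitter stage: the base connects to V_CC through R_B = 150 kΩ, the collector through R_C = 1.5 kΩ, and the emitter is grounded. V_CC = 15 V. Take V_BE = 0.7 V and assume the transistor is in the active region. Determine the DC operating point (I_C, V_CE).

I_C ≈ 4.8 mA, V_CE ≈ 7.8 V

Base loop: V_CC = I_B·R_B + V_BE, so I_B = (15 − 0.7)/150 kΩ = 0.0953 mA.
In the active region I_C = β·I_B = 50 × 0.0953 = 4.77 mA.
Collector loop: V_CE = V_CC − I_C·R_C = 15 − 4.77×1.5 = 7.85 V.
Since V_CE = 7.85 V > V_CE(sat) ≈ 0.2 V, the transistor is in the active region as assumed.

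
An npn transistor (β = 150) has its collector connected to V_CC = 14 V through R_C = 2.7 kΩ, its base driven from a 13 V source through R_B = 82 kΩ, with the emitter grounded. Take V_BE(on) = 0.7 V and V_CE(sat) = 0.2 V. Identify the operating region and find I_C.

saturation; I_C ≈ 5.1 mA

Assume active: I_B = (13 − 0.7)/82 = 0.15 mA, giving I_C = β·I_B = 22.5 mA.
But then V_CE = 14 − 22.5×2.7 = -46.8 V < V_CE(sat) = 0.2 V — impossible in the active region.
So the transistor is saturated. With V_CE = 0.2 V, I_C = (V_CC − 0.2)/R_C = 13.8/2.7 = 5.11 mA.
Check: β·I_B = 22.5 mA > I_C = 5.11 mA, confirming saturation.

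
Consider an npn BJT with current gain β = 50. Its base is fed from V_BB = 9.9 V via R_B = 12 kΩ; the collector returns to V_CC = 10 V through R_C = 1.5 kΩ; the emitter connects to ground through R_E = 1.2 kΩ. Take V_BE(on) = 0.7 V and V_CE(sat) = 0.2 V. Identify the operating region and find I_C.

Assume active: I_B = (9.9 − 0.7)/(12 + 51×1.2) = 0.126 mA, I_C = β·I_B = 6.28 mA.
Then V_CE = 10 − 6.28×1.5 − 6.41×1.2 = -7.12 V < 0.2 V — the active assumption fails.
Re-solve with V_CE = 0.2 V. KCL at the emitter: V_E/R_E = (V_BB−0.7−V_E)/R_B + (V_CC−0.2−V_E)/R_C, giving V_E = 4.61 V.
I_C = (V_CC − 0.2 − V_E)/R_C = (9.8 − 4.61)/1.5 = 3.46 mA.
Check: I_B = (9.2 − 4.61)/12 = 0.382 mA, and β·I_B = 19.1 mA > I_C, confirming saturation.

saturation; I_C ≈ 3.5 mA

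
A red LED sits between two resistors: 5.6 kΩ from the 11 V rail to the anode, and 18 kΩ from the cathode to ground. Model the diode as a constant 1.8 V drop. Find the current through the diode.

The two resistors are in series with the diode, so KVL gives 11 = I·5.6 + 1.8 + I·18.
I = (11 − 1.8) / (5.6 + 18) kΩ = 9.2 / 23.6 = 0.39 mA.

I ≈ 0.39 mA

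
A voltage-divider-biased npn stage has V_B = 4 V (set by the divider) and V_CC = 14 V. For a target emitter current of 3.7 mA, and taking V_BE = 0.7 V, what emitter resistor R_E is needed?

V_E = V_B − V_BE = 4 − 0.7 = 3.3 V.
R_E = V_E / I_E = 3.3 / 3.7 = 0.892 kΩ.

R_E ≈ 0.89 kΩ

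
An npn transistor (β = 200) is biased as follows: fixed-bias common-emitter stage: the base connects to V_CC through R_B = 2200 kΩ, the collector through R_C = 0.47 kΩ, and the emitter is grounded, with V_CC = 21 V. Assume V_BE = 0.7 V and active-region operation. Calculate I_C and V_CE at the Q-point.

Base loop: V_CC = I_B·R_B + V_BE, so I_B = (21 − 0.7)/2200 kΩ = 0.00923 mA.
In the active region I_C = β·I_B = 200 × 0.00923 = 1.85 mA.
Collector loop: V_CE = V_CC − I_C·R_C = 21 − 1.85×0.47 = 20.1 V.
Since V_CE = 20.1 V > V_CE(sat) ≈ 0.2 V, the transistor is in the active region as assumed.

I_C ≈ 1.8 mA, V_CE ≈ 20 V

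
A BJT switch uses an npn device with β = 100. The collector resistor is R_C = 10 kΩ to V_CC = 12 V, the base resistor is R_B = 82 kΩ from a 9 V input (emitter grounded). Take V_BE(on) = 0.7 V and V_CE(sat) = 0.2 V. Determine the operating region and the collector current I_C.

Assume active: I_B = (9 − 0.7)/82 = 0.101 mA, giving I_C = β·I_B = 10.1 mA.
But then V_CE = 12 − 10.1×10 = -89.2 V < V_CE(sat) = 0.2 V — impossible in the active region.
So the transistor is saturated. With V_CE = 0.2 V, I_C = (V_CC − 0.2)/R_C = 11.8/10 = 1.18 mA.
Check: β·I_B = 10.1 mA > I_C = 1.18 mA, confirming saturation.

saturation; I_C ≈ 1.2 mA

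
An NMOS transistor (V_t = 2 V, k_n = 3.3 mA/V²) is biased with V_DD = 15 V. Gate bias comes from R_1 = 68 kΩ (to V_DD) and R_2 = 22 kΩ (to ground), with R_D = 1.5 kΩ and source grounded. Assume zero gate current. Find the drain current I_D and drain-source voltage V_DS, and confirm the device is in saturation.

V_G = V_DD·R_2/(R_1+R_2) = 15×22/90 = 3.67 V. With the source grounded, V_GS = V_G = 3.67 V.
Assume saturation: I_D = (k_n/2)(V_GS − V_t)² = (3.3/2)×(3.67 − 2)² = 1.65×1.67² = 4.58 mA.
V_DS = V_DD − I_D·R_D = 15 − 4.58×1.5 = 8.13 V.
Saturation requires V_DS ≥ V_GS − V_t = 1.67 V; 8.13 ≥ 1.67 ✓.

I_D ≈ 4.6 mA, V_DS ≈ 8.1 V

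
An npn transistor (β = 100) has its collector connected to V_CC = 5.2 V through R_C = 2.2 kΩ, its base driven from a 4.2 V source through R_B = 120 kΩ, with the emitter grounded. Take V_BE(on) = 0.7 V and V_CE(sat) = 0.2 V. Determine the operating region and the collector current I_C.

Assume active: I_B = (4.2 − 0.7)/120 = 0.0292 mA, giving I_C = β·I_B = 2.92 mA.
But then V_CE = 5.2 − 2.92×2.2 = -1.22 V < V_CE(sat) = 0.2 V — impossible in the active region.
So the transistor is saturated. With V_CE = 0.2 V, I_C = (V_CC − 0.2)/R_C = 5/2.2 = 2.27 mA.
Check: β·I_B = 2.92 mA > I_C = 2.27 mA, confirming saturation.

saturation; I_C ≈ 2.3 mA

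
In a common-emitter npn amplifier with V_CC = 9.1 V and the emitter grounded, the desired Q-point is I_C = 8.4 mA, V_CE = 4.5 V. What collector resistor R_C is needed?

R_C ≈ 0.55 kΩ

Collector loop: V_CC = I_C·R_C + V_CE.
R_C = (V_CC − V_CE)/I_C = (9.1 − 4.5)/8.4 = 0.548 kΩ.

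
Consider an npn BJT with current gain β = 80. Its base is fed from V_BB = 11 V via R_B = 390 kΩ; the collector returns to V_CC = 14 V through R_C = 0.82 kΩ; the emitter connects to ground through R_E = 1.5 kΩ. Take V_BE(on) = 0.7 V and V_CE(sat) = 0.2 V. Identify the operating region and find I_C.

active; I_C ≈ 1.6 mA

Assume active. Base-emitter loop: I_B = (V_BB − V_BE)/(R_B + (β+1)R_E) = (11 − 0.7)/(390 + 81×1.5) = 0.0201 mA.
I_C = β·I_B = 80×0.0201 = 1.61 mA.
V_CE = V_CC − I_C·R_C − I_E·R_E = 14 − 1.61×0.82 − 1.63×1.5 = 10.2 V > V_CE(sat), so the active-region assumption holds.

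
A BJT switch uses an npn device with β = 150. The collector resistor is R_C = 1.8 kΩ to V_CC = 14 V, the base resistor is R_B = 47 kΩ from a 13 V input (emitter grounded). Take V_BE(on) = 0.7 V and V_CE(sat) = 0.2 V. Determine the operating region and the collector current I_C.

Assume active: I_B = (13 − 0.7)/47 = 0.262 mA, giving I_C = β·I_B = 39.3 mA.
But then V_CE = 14 − 39.3×1.8 = -56.7 V < V_CE(sat) = 0.2 V — impossible in the active region.
So the transistor is saturated. With V_CE = 0.2 V, I_C = (V_CC − 0.2)/R_C = 13.8/1.8 = 7.67 mA.
Check: β·I_B = 39.3 mA > I_C = 7.67 mA, confirming saturation.

saturation; I_C ≈ 7.7 mA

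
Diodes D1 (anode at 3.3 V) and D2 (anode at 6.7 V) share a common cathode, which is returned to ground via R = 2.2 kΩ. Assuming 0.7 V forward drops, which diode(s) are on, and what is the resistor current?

Assume both conduct. Then node N would need to be at both 3.3−0.7 = 2.6 V and 6.7−0.7 = 6 V, which is impossible.
Assume only D2 conducts: V_N = 6.7 − 0.7 = 6 V, so I_R = 6/2.2 = 2.73 mA.
Check D1: its anode-to-cathode voltage is 3.3 − 6 = -2.7 V < 0.7 V, so it is off. The assumption is consistent.

Only D2 conducts; I_R ≈ 2.7 mA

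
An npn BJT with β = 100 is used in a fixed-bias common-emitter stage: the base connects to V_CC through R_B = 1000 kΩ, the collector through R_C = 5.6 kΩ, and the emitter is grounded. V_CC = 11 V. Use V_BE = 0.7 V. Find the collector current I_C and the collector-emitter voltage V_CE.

I_C ≈ 1 mA, V_CE ≈ 5.2 V

Base loop: V_CC = I_B·R_B + V_BE, so I_B = (11 − 0.7)/1000 kΩ = 0.0103 mA.
In the active region I_C = β·I_B = 100 × 0.0103 = 1.03 mA.
Collector loop: V_CE = V_CC − I_C·R_C = 11 − 1.03×5.6 = 5.23 V.
Since V_CE = 5.23 V > V_CE(sat) ≈ 0.2 V, the transistor is in the active region as assumed.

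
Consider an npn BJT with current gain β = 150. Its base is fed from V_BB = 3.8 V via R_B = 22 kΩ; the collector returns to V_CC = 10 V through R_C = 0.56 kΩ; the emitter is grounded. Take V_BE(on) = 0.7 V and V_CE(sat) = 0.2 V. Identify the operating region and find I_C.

saturation; I_C ≈ 18 mA

Assume active: I_B = (3.8 − 0.7)/22 = 0.141 mA, giving I_C = β·I_B = 21.1 mA.
But then V_CE = 10 − 21.1×0.56 = -1.84 V < V_CE(sat) = 0.2 V — impossible in the active region.
So the transistor is saturated. With V_CE = 0.2 V, I_C = (V_CC − 0.2)/R_C = 9.8/0.56 = 17.5 mA.
Check: β·I_B = 21.1 mA > I_C = 17.5 mA, confirming saturation.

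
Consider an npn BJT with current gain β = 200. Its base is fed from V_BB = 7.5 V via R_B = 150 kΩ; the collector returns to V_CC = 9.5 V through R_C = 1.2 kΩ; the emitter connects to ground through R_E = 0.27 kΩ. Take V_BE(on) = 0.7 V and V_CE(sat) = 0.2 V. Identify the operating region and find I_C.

Assume active: I_B = (7.5 − 0.7)/(150 + 201×0.27) = 0.0333 mA, I_C = β·I_B = 6.66 mA.
Then V_CE = 9.5 − 6.66×1.2 − 6.69×0.27 = -0.296 V < 0.2 V — the active assumption fails.
Re-solve with V_CE = 0.2 V. KCL at the emitter: V_E/R_E = (V_BB−0.7−V_E)/R_B + (V_CC−0.2−V_E)/R_C, giving V_E = 1.72 V.
I_C = (V_CC − 0.2 − V_E)/R_C = (9.3 − 1.72)/1.2 = 6.32 mA.
Check: I_B = (6.8 − 1.72)/150 = 0.0339 mA, and β·I_B = 6.78 mA > I_C, confirming saturation.

saturation; I_C ≈ 6.3 mA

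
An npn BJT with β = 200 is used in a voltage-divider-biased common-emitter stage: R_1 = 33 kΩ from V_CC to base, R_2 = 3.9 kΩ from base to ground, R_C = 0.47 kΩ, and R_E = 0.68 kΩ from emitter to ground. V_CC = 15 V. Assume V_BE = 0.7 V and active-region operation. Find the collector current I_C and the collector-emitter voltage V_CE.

Thevenize the base divider: V_Th = V_CC·R_2/(R_1+R_2) = 15×3.9/36.9 = 1.59 V, R_Th = R_1‖R_2 = 3.49 kΩ.
Base-emitter loop: V_Th = I_B·R_Th + V_BE + (β+1)I_B·R_E, so I_B = (1.59 − 0.7) / (3.49 + 201×0.68) = 0.00632 mA.
I_C = β·I_B = 200×0.00632 = 1.26 mA, and I_E = (β+1)I_B = 1.27 mA.
V_CE = V_CC − I_C·R_C − I_E·R_E = 15 − 1.26×0.47 − 1.27×0.68 = 13.5 V.
V_CE = 13.5 V > 0.2 V confirms active-region operation.

I_C ≈ 1.3 mA, V_CE ≈ 14 V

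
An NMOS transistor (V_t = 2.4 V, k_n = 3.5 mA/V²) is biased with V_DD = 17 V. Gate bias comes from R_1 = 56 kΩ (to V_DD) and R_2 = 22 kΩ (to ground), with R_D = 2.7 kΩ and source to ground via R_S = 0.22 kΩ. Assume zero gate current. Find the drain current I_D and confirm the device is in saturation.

V_G = V_DD·R_2/(R_1+R_2) = 17×22/78 = 4.79 V.
Assume saturation: I_D = (k_n/2)(V_GS − V_t)² with V_GS = V_G − I_D·R_S = 4.79 − 0.22·I_D.
Substituting gives 0.0847·I_D² − 2.84·I_D + 10 = 0, with roots I_D = 4.01 or 29.6 mA.
The root I_D = 29.6 mA gives V_GS = -1.71 V ≤ V_t, so take I_D = 4.01 mA.
Then V_GS = 3.91 V and V_DS = V_DD − I_D(R_D+R_S) = 17 − 4.01×2.92 = 5.3 V.
Saturation requires V_DS ≥ V_GS − V_t = 1.51 V; 5.3 ≥ 1.51 ✓.

I_D ≈ 4 mA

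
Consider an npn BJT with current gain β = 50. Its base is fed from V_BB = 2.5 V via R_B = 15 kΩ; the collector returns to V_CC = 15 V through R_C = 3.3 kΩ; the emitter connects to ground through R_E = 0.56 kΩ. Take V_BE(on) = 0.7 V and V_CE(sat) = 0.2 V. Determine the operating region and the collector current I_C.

active; I_C ≈ 2.1 mA

Assume active. Base-emitter loop: I_B = (V_BB − V_BE)/(R_B + (β+1)R_E) = (2.5 − 0.7)/(15 + 51×0.56) = 0.0413 mA.
I_C = β·I_B = 50×0.0413 = 2.07 mA.
V_CE = V_CC − I_C·R_C − I_E·R_E = 15 − 2.07×3.3 − 2.11×0.56 = 7 V > V_CE(sat), so the active-region assumption holds.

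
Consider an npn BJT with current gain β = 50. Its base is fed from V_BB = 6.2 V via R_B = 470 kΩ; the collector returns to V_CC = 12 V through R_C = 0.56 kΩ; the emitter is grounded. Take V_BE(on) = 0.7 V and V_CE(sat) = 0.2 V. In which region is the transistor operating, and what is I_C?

active; I_C ≈ 0.59 mA

Assume active. Base-emitter loop: I_B = (V_BB − V_BE)/R_B = (6.2 − 0.7)/470 = 0.0117 mA.
I_C = β·I_B = 50×0.0117 = 0.585 mA.
V_CE = V_CC − I_C·R_C = 12 − 0.585×0.56 = 11.7 V > V_CE(sat), so the active-region assumption holds.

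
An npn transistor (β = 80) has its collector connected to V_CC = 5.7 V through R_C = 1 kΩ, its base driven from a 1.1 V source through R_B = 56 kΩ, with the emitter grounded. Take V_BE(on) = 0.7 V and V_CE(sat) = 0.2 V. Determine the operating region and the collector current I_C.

Assume active. Base-emitter loop: I_B = (V_BB − V_BE)/R_B = (1.1 − 0.7)/56 = 0.00714 mA.
I_C = β·I_B = 80×0.00714 = 0.571 mA.
V_CE = V_CC − I_C·R_C = 5.7 − 0.571×1 = 5.13 V > V_CE(sat), so the active-region assumption holds.

active; I_C ≈ 0.57 mA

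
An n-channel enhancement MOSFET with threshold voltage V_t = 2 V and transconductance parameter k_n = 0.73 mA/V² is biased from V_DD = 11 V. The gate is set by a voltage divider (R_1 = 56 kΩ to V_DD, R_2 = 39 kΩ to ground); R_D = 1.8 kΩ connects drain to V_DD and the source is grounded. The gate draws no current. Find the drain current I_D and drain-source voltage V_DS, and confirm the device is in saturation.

I_D ≈ 2.3 mA, V_DS ≈ 6.8 V

V_G = V_DD·R_2/(R_1+R_2) = 11×39/95 = 4.52 V. With the source grounded, V_GS = V_G = 4.52 V.
Assume saturation: I_D = (k_n/2)(V_GS − V_t)² = (0.73/2)×(4.52 − 2)² = 0.365×2.52² = 2.31 mA.
V_DS = V_DD − I_D·R_D = 11 − 2.31×1.8 = 6.84 V.
Saturation requires V_DS ≥ V_GS − V_t = 2.52 V; 6.84 ≥ 2.52 ✓.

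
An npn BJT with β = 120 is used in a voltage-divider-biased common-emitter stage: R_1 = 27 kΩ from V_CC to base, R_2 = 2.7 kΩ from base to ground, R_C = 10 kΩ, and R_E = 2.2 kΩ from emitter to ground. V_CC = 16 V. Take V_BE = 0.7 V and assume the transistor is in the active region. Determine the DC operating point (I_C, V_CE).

I_C ≈ 0.34 mA, V_CE ≈ 12 V

Thevenize the base divider: V_Th = V_CC·R_2/(R_1+R_2) = 16×2.7/29.7 = 1.45 V, R_Th = R_1‖R_2 = 2.45 kΩ.
Base-emitter loop: V_Th = I_B·R_Th + V_BE + (β+1)I_B·R_E, so I_B = (1.45 − 0.7) / (2.45 + 121×2.2) = 0.00281 mA.
I_C = β·I_B = 120×0.00281 = 0.337 mA, and I_E = (β+1)I_B = 0.34 mA.
V_CE = V_CC − I_C·R_C − I_E·R_E = 16 − 0.337×10 − 0.34×2.2 = 11.9 V.
V_CE = 11.9 V > 0.2 V confirms active-region operation.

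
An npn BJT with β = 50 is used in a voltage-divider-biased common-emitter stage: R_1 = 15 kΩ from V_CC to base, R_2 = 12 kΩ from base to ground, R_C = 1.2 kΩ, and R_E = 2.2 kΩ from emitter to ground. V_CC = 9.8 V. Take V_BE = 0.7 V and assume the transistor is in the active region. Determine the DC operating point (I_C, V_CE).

Thevenize the base divider: V_Th = V_CC·R_2/(R_1+R_2) = 9.8×12/27 = 4.36 V, R_Th = R_1‖R_2 = 6.67 kΩ.
Base-emitter loop: V_Th = I_B·R_Th + V_BE + (β+1)I_B·R_E, so I_B = (4.36 − 0.7) / (6.67 + 51×2.2) = 0.0308 mA.
I_C = β·I_B = 50×0.0308 = 1.54 mA, and I_E = (β+1)I_B = 1.57 mA.
V_CE = V_CC − I_C·R_C − I_E·R_E = 9.8 − 1.54×1.2 − 1.57×2.2 = 4.5 V.
V_CE = 4.5 V > 0.2 V confirms active-region operation.

I_C ≈ 1.5 mA, V_CE ≈ 4.5 V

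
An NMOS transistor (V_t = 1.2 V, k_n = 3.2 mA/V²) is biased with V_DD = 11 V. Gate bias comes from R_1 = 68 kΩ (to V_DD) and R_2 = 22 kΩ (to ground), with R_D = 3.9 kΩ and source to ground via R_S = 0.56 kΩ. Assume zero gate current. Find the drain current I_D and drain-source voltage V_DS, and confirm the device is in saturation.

I_D ≈ 1.1 mA, V_DS ≈ 5.9 V

V_G = V_DD·R_2/(R_1+R_2) = 11×22/90 = 2.69 V.
Assume saturation: I_D = (k_n/2)(V_GS − V_t)² with V_GS = V_G − I_D·R_S = 2.69 − 0.56·I_D.
Substituting gives 0.502·I_D² − 3.67·I_D + 3.55 = 0, with roots I_D = 1.15 or 6.16 mA.
The root I_D = 6.16 mA gives V_GS = -0.763 V ≤ V_t, so take I_D = 1.15 mA.
Then V_GS = 2.05 V and V_DS = V_DD − I_D(R_D+R_S) = 11 − 1.15×4.46 = 5.88 V.
Saturation requires V_DS ≥ V_GS − V_t = 0.847 V; 5.88 ≥ 0.847 ✓.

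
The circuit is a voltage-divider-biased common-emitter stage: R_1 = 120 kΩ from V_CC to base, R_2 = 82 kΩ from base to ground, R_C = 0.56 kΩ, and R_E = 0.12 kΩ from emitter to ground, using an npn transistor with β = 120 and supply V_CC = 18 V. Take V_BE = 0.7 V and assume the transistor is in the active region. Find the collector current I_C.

I_C ≈ 13 mA

Thevenize the base divider: V_Th = V_CC·R_2/(R_1+R_2) = 18×82/202 = 7.31 V, R_Th = R_1‖R_2 = 48.7 kΩ.
Base-emitter loop: V_Th = I_B·R_Th + V_BE + (β+1)I_B·R_E, so I_B = (7.31 − 0.7) / (48.7 + 121×0.12) = 0.104 mA.
I_C = β·I_B = 120×0.104 = 12.5 mA, and I_E = (β+1)I_B = 12.6 mA.
V_CE = V_CC − I_C·R_C − I_E·R_E = 18 − 12.5×0.56 − 12.6×0.12 = 9.46 V.
V_CE = 9.46 V > 0.2 V confirms active-region operation.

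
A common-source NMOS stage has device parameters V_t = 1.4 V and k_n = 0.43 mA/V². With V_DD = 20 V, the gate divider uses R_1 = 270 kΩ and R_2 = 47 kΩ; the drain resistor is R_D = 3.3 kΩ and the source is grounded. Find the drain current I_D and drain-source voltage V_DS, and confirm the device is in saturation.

V_G = V_DD·R_2/(R_1+R_2) = 20×47/317 = 2.97 V. With the source grounded, V_GS = V_G = 2.97 V.
Assume saturation: I_D = (k_n/2)(V_GS − V_t)² = (0.43/2)×(2.97 − 1.4)² = 0.215×1.57² = 0.527 mA.
V_DS = V_DD − I_D·R_D = 20 − 0.527×3.3 = 18.3 V.
Saturation requires V_DS ≥ V_GS − V_t = 1.57 V; 18.3 ≥ 1.57 ✓.

I_D ≈ 0.53 mA, V_DS ≈ 18 V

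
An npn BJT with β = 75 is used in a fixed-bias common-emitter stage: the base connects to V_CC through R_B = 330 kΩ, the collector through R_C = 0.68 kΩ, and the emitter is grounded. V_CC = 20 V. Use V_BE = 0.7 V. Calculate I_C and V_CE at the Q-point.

I_C ≈ 4.4 mA, V_CE ≈ 17 V

Base loop: V_CC = I_B·R_B + V_BE, so I_B = (20 − 0.7)/330 kΩ = 0.0585 mA.
In the active region I_C = β·I_B = 75 × 0.0585 = 4.39 mA.
Collector loop: V_CE = V_CC − I_C·R_C = 20 − 4.39×0.68 = 17 V.
Since V_CE = 17 V > V_CE(sat) ≈ 0.2 V, the transistor is in the active region as assumed.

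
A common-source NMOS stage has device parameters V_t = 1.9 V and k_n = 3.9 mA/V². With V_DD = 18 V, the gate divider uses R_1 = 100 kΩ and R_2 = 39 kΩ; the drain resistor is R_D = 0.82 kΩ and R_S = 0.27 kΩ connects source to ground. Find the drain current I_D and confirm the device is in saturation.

I_D ≈ 5.5 mA

V_G = V_DD·R_2/(R_1+R_2) = 18×39/139 = 5.05 V.
Assume saturation: I_D = (k_n/2)(V_GS − V_t)² with V_GS = V_G − I_D·R_S = 5.05 − 0.27·I_D.
Substituting gives 0.142·I_D² − 4.32·I_D + 19.4 = 0, with roots I_D = 5.47 or 24.9 mA.
The root I_D = 24.9 mA gives V_GS = -1.67 V ≤ V_t, so take I_D = 5.47 mA.
Then V_GS = 3.57 V and V_DS = V_DD − I_D(R_D+R_S) = 18 − 5.47×1.09 = 12 V.
Saturation requires V_DS ≥ V_GS − V_t = 1.67 V; 12 ≥ 1.67 ✓.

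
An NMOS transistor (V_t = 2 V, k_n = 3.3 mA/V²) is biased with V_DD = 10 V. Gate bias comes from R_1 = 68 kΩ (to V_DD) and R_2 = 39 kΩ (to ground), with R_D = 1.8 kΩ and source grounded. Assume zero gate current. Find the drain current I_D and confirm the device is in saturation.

I_D ≈ 4.5 mA

V_G = V_DD·R_2/(R_1+R_2) = 10×39/107 = 3.64 V. With the source grounded, V_GS = V_G = 3.64 V.
Assume saturation: I_D = (k_n/2)(V_GS − V_t)² = (3.3/2)×(3.64 − 2)² = 1.65×1.64² = 4.46 mA.
V_DS = V_DD − I_D·R_D = 10 − 4.46×1.8 = 1.96 V.
Saturation requires V_DS ≥ V_GS − V_t = 1.64 V; 1.96 ≥ 1.64 ✓.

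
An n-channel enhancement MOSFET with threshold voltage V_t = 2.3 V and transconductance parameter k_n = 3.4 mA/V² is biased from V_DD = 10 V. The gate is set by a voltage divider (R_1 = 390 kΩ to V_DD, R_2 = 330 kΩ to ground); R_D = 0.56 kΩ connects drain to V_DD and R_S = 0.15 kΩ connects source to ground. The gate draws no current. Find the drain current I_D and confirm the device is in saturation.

I_D ≈ 4.4 mA

V_G = V_DD·R_2/(R_1+R_2) = 10×330/720 = 4.58 V.
Assume saturation: I_D = (k_n/2)(V_GS − V_t)² with V_GS = V_G − I_D·R_S = 4.58 − 0.15·I_D.
Substituting gives 0.0382·I_D² − 2.16·I_D + 8.86 = 0, with roots I_D = 4.44 or 52.1 mA.
The root I_D = 52.1 mA gives V_GS = -3.24 V ≤ V_t, so take I_D = 4.44 mA.
Then V_GS = 3.92 V and V_DS = V_DD − I_D(R_D+R_S) = 10 − 4.44×0.71 = 6.84 V.
Saturation requires V_DS ≥ V_GS − V_t = 1.62 V; 6.84 ≥ 1.62 ✓.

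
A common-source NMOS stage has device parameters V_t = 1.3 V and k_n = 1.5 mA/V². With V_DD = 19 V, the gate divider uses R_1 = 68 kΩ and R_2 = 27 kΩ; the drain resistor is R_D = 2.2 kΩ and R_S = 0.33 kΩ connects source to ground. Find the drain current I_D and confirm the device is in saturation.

I_D ≈ 4.8 mA

V_G = V_DD·R_2/(R_1+R_2) = 19×27/95 = 5.4 V.
Assume saturation: I_D = (k_n/2)(V_GS − V_t)² with V_GS = V_G − I_D·R_S = 5.4 − 0.33·I_D.
Substituting gives 0.0817·I_D² − 3.03·I_D + 12.6 = 0, with roots I_D = 4.78 or 32.3 mA.
The root I_D = 32.3 mA gives V_GS = -5.26 V ≤ V_t, so take I_D = 4.78 mA.
Then V_GS = 3.82 V and V_DS = V_DD − I_D(R_D+R_S) = 19 − 4.78×2.53 = 6.91 V.
Saturation requires V_DS ≥ V_GS − V_t = 2.52 V; 6.91 ≥ 2.52 ✓.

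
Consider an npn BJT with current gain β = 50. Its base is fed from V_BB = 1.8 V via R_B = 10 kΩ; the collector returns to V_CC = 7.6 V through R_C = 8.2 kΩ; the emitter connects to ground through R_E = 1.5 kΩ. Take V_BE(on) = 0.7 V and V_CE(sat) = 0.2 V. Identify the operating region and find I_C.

Assume active. Base-emitter loop: I_B = (V_BB − V_BE)/(R_B + (β+1)R_E) = (1.8 − 0.7)/(10 + 51×1.5) = 0.0127 mA.
I_C = β·I_B = 50×0.0127 = 0.636 mA.
V_CE = V_CC − I_C·R_C − I_E·R_E = 7.6 − 0.636×8.2 − 0.649×1.5 = 1.41 V > V_CE(sat), so the active-region assumption holds.

active; I_C ≈ 0.64 mA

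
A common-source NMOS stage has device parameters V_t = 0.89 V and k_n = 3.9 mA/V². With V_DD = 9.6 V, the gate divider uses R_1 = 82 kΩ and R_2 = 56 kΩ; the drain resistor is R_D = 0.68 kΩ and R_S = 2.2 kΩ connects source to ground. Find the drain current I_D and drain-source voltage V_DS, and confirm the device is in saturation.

V_G = V_DD·R_2/(R_1+R_2) = 9.6×56/138 = 3.9 V.
Assume saturation: I_D = (k_n/2)(V_GS − V_t)² with V_GS = V_G − I_D·R_S = 3.9 − 2.2·I_D.
Substituting gives 9.44·I_D² − 26.8·I_D + 17.6 = 0, with roots I_D = 1.04 or 1.8 mA.
The root I_D = 1.8 mA gives V_GS = -0.0717 V ≤ V_t, so take I_D = 1.04 mA.
Then V_GS = 1.62 V and V_DS = V_DD − I_D(R_D+R_S) = 9.6 − 1.04×2.88 = 6.62 V.
Saturation requires V_DS ≥ V_GS − V_t = 0.729 V; 6.62 ≥ 0.729 ✓.

I_D ≈ 1 mA, V_DS ≈ 6.6 V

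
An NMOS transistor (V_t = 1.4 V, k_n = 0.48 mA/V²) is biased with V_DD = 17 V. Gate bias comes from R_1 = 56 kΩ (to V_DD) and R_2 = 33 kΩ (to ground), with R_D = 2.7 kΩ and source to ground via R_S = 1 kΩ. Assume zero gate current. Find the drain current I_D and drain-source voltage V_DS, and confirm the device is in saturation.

I_D ≈ 2 mA, V_DS ≈ 9.6 V

V_G = V_DD·R_2/(R_1+R_2) = 17×33/89 = 6.3 V.
Assume saturation: I_D = (k_n/2)(V_GS − V_t)² with V_GS = V_G − I_D·R_S = 6.3 − 1·I_D.
Substituting gives 0.24·I_D² − 3.35·I_D + 5.77 = 0, with roots I_D = 2.01 or 12 mA.
The root I_D = 12 mA gives V_GS = -5.66 V ≤ V_t, so take I_D = 2.01 mA.
Then V_GS = 4.29 V and V_DS = V_DD − I_D(R_D+R_S) = 17 − 2.01×3.7 = 9.56 V.
Saturation requires V_DS ≥ V_GS − V_t = 2.89 V; 9.56 ≥ 2.89 ✓.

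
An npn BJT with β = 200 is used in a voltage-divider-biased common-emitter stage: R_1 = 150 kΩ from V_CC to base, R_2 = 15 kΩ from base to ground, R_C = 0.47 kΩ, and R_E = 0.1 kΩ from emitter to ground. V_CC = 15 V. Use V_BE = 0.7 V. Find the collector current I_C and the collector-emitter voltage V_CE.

I_C ≈ 3.9 mA, V_CE ≈ 13 V

Thevenize the base divider: V_Th = V_CC·R_2/(R_1+R_2) = 15×15/165 = 1.36 V, R_Th = R_1‖R_2 = 13.6 kΩ.
Base-emitter loop: V_Th = I_B·R_Th + V_BE + (β+1)I_B·R_E, so I_B = (1.36 − 0.7) / (13.6 + 201×0.1) = 0.0197 mA.
I_C = β·I_B = 200×0.0197 = 3.93 mA, and I_E = (β+1)I_B = 3.95 mA.
V_CE = V_CC − I_C·R_C − I_E·R_E = 15 − 3.93×0.47 − 3.95×0.1 = 12.8 V.
V_CE = 12.8 V > 0.2 V confirms active-region operation.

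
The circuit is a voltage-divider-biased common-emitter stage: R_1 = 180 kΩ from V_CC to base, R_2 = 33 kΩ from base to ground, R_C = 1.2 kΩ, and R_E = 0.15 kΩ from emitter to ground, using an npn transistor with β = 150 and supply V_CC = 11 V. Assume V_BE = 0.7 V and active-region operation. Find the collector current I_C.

I_C ≈ 3 mA

Thevenize the base divider: V_Th = V_CC·R_2/(R_1+R_2) = 11×33/213 = 1.7 V, R_Th = R_1‖R_2 = 27.9 kΩ.
Base-emitter loop: V_Th = I_B·R_Th + V_BE + (β+1)I_B·R_E, so I_B = (1.7 − 0.7) / (27.9 + 151×0.15) = 0.0199 mA.
I_C = β·I_B = 150×0.0199 = 2.98 mA, and I_E = (β+1)I_B = 3 mA.
V_CE = V_CC − I_C·R_C − I_E·R_E = 11 − 2.98×1.2 − 3×0.15 = 6.97 V.
V_CE = 6.97 V > 0.2 V confirms active-region operation.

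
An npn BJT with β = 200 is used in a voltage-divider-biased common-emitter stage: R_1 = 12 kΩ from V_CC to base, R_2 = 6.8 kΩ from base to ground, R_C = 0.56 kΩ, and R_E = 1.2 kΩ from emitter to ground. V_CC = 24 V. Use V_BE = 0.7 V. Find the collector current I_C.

I_C ≈ 6.5 mA

Thevenize the base divider: V_Th = V_CC·R_2/(R_1+R_2) = 24×6.8/18.8 = 8.68 V, R_Th = R_1‖R_2 = 4.34 kΩ.
Base-emitter loop: V_Th = I_B·R_Th + V_BE + (β+1)I_B·R_E, so I_B = (8.68 − 0.7) / (4.34 + 201×1.2) = 0.0325 mA.
I_C = β·I_B = 200×0.0325 = 6.5 mA, and I_E = (β+1)I_B = 6.53 mA.
V_CE = V_CC − I_C·R_C − I_E·R_E = 24 − 6.5×0.56 − 6.53×1.2 = 12.5 V.
V_CE = 12.5 V > 0.2 V confirms active-region operation.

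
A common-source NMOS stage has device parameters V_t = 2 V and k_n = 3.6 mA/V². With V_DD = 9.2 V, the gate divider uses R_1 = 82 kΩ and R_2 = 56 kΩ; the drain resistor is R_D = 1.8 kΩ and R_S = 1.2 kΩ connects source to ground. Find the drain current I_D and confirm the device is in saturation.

V_G = V_DD·R_2/(R_1+R_2) = 9.2×56/138 = 3.73 V.
Assume saturation: I_D = (k_n/2)(V_GS − V_t)² with V_GS = V_G − I_D·R_S = 3.73 − 1.2·I_D.
Substituting gives 2.59·I_D² − 8.49·I_D + 5.41 = 0, with roots I_D = 0.866 or 2.41 mA.
The root I_D = 2.41 mA gives V_GS = 0.843 V ≤ V_t, so take I_D = 0.866 mA.
Then V_GS = 2.69 V and V_DS = V_DD − I_D(R_D+R_S) = 9.2 − 0.866×3 = 6.6 V.
Saturation requires V_DS ≥ V_GS − V_t = 0.694 V; 6.6 ≥ 0.694 ✓.

I_D ≈ 0.87 mA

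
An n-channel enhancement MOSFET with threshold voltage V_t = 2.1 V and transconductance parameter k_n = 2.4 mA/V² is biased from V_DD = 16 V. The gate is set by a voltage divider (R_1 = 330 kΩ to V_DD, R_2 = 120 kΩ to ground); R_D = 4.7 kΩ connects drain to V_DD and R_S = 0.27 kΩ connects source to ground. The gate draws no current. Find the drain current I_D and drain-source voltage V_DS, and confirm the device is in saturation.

I_D ≈ 2.6 mA, V_DS ≈ 3.1 V

V_G = V_DD·R_2/(R_1+R_2) = 16×120/450 = 4.27 V.
Assume saturation: I_D = (k_n/2)(V_GS − V_t)² with V_GS = V_G − I_D·R_S = 4.27 − 0.27·I_D.
Substituting gives 0.0875·I_D² − 2.4·I_D + 5.63 = 0, with roots I_D = 2.59 or 24.9 mA.
The root I_D = 24.9 mA gives V_GS = -2.45 V ≤ V_t, so take I_D = 2.59 mA.
Then V_GS = 3.57 V and V_DS = V_DD − I_D(R_D+R_S) = 16 − 2.59×4.97 = 3.14 V.
Saturation requires V_DS ≥ V_GS − V_t = 1.47 V; 3.14 ≥ 1.47 ✓.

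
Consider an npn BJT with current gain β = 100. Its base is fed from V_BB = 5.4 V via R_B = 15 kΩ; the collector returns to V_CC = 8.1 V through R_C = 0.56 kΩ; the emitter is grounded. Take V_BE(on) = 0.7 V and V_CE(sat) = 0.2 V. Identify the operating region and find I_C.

saturation; I_C ≈ 14 mA

Assume active: I_B = (5.4 − 0.7)/15 = 0.313 mA, giving I_C = β·I_B = 31.3 mA.
But then V_CE = 8.1 − 31.3×0.56 = -9.45 V < V_CE(sat) = 0.2 V — impossible in the active region.
So the transistor is saturated. With V_CE = 0.2 V, I_C = (V_CC − 0.2)/R_C = 7.9/0.56 = 14.1 mA.
Check: β·I_B = 31.3 mA > I_C = 14.1 mA, confirming saturation.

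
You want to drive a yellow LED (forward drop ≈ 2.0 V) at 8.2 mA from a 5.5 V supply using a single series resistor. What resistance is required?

R ≈ 0.43 kΩ

The resistor drops V_S − V_D = 5.5 − 2.0 = 3.5 V at 8.2 mA.
R = 3.5 V / 8.2 mA = 0.427 kΩ.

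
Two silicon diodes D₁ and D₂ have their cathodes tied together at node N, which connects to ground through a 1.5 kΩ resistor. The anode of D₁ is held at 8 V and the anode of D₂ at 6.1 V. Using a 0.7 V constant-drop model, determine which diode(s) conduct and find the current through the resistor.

Only D₁ conducts; I_R ≈ 4.9 mA

Assume both conduct. Then node N would need to be at both 8−0.7 = 7.3 V and 6.1−0.7 = 5.4 V, which is impossible.
Assume only D₁ conducts: V_N = 8 − 0.7 = 7.3 V, so I_R = 7.3/1.5 = 4.87 mA.
Check D₂: its anode-to-cathode voltage is 6.1 − 7.3 = -1.2 V < 0.7 V, so it is off. The assumption is consistent.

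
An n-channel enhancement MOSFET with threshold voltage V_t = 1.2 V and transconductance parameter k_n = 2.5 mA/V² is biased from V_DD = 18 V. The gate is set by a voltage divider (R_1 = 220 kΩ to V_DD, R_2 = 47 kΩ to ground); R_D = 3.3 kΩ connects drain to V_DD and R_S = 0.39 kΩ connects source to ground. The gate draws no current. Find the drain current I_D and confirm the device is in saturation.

I_D ≈ 1.9 mA

V_G = V_DD·R_2/(R_1+R_2) = 18×47/267 = 3.17 V.
Assume saturation: I_D = (k_n/2)(V_GS − V_t)² with V_GS = V_G − I_D·R_S = 3.17 − 0.39·I_D.
Substituting gives 0.19·I_D² − 2.92·I_D + 4.84 = 0, with roots I_D = 1.89 or 13.5 mA.
The root I_D = 13.5 mA gives V_GS = -2.08 V ≤ V_t, so take I_D = 1.89 mA.
Then V_GS = 2.43 V and V_DS = V_DD − I_D(R_D+R_S) = 18 − 1.89×3.69 = 11 V.
Saturation requires V_DS ≥ V_GS − V_t = 1.23 V; 11 ≥ 1.23 ✓.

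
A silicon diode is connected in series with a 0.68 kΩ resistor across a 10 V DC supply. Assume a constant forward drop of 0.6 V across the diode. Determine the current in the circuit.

KVL around the loop: 10 = V_D + I·R = 0.6 + I × 0.68 kΩ.
So I = (10 − 0.6) / 0.68 kΩ = 9.4 / 0.68 = 13.8 mA.

I ≈ 14 mA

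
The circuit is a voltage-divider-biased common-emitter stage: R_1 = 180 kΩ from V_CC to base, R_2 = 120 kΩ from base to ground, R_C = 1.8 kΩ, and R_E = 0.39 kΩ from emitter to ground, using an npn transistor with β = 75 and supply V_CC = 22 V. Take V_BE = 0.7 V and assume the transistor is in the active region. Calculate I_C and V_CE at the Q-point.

Thevenize the base divider: V_Th = V_CC·R_2/(R_1+R_2) = 22×120/300 = 8.8 V, R_Th = R_1‖R_2 = 72 kΩ.
Base-emitter loop: V_Th = I_B·R_Th + V_BE + (β+1)I_B·R_E, so I_B = (8.8 − 0.7) / (72 + 76×0.39) = 0.0797 mA.
I_C = β·I_B = 75×0.0797 = 5.98 mA, and I_E = (β+1)I_B = 6.06 mA.
V_CE = V_CC − I_C·R_C − I_E·R_E = 22 − 5.98×1.8 − 6.06×0.39 = 8.88 V.
V_CE = 8.88 V > 0.2 V confirms active-region operation.

I_C ≈ 6 mA, V_CE ≈ 8.9 V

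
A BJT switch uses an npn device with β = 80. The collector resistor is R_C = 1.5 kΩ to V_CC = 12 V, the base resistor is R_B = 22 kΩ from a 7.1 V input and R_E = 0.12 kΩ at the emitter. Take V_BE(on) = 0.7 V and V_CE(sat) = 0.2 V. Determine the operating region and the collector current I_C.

saturation; I_C ≈ 7.3 mA

Assume active: I_B = (7.1 − 0.7)/(22 + 81×0.12) = 0.202 mA, I_C = β·I_B = 16.1 mA.
Then V_CE = 12 − 16.1×1.5 − 16.3×0.12 = -14.2 V < 0.2 V — the active assumption fails.
Re-solve with V_CE = 0.2 V. KCL at the emitter: V_E/R_E = (V_BB−0.7−V_E)/R_B + (V_CC−0.2−V_E)/R_C, giving V_E = 0.902 V.
I_C = (V_CC − 0.2 − V_E)/R_C = (11.8 − 0.902)/1.5 = 7.27 mA.
Check: I_B = (6.4 − 0.902)/22 = 0.25 mA, and β·I_B = 20 mA > I_C, confirming saturation.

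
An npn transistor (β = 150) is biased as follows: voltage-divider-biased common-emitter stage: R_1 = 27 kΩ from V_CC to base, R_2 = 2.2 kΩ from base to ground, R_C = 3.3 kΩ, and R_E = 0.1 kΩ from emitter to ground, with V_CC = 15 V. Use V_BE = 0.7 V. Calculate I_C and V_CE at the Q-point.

Thevenize the base divider: V_Th = V_CC·R_2/(R_1+R_2) = 15×2.2/29.2 = 1.13 V, R_Th = R_1‖R_2 = 2.03 kΩ.
Base-emitter loop: V_Th = I_B·R_Th + V_BE + (β+1)I_B·R_E, so I_B = (1.13 − 0.7) / (2.03 + 151×0.1) = 0.0251 mA.
I_C = β·I_B = 150×0.0251 = 3.77 mA, and I_E = (β+1)I_B = 3.79 mA.
V_CE = V_CC − I_C·R_C − I_E·R_E = 15 − 3.77×3.3 − 3.79×0.1 = 2.19 V.
V_CE = 2.19 V > 0.2 V confirms active-region operation.

I_C ≈ 3.8 mA, V_CE ≈ 2.2 V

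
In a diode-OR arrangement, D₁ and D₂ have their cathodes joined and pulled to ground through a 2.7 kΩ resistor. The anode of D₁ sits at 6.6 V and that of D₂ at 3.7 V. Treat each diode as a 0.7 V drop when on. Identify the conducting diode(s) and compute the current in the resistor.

Only D₁ conducts; I_R ≈ 2.2 mA

Assume both conduct. Then node N would need to be at both 6.6−0.7 = 5.9 V and 3.7−0.7 = 3 V, which is impossible.
Assume only D₁ conducts: V_N = 6.6 − 0.7 = 5.9 V, so I_R = 5.9/2.7 = 2.19 mA.
Check D₂: its anode-to-cathode voltage is 3.7 − 5.9 = -2.2 V < 0.7 V, so it is off. The assumption is consistent.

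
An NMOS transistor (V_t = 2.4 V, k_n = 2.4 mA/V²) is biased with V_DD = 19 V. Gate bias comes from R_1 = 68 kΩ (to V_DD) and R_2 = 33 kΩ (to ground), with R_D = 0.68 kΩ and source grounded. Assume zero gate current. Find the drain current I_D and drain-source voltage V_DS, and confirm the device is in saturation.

V_G = V_DD·R_2/(R_1+R_2) = 19×33/101 = 6.21 V. With the source grounded, V_GS = V_G = 6.21 V.
Assume saturation: I_D = (k_n/2)(V_GS − V_t)² = (2.4/2)×(6.21 − 2.4)² = 1.2×3.81² = 17.4 mA.
V_DS = V_DD − I_D·R_D = 19 − 17.4×0.68 = 7.17 V.
Saturation requires V_DS ≥ V_GS − V_t = 3.81 V; 7.17 ≥ 3.81 ✓.

I_D ≈ 17 mA, V_DS ≈ 7.2 V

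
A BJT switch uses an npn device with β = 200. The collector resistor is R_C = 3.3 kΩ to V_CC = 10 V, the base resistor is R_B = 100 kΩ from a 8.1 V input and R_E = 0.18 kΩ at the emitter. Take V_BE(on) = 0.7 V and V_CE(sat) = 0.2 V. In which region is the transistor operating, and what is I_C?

saturation; I_C ≈ 2.8 mA

Assume active: I_B = (8.1 − 0.7)/(100 + 201×0.18) = 0.0543 mA, I_C = β·I_B = 10.9 mA.
Then V_CE = 10 − 10.9×3.3 − 10.9×0.18 = -27.8 V < 0.2 V — the active assumption fails.
Re-solve with V_CE = 0.2 V. KCL at the emitter: V_E/R_E = (V_BB−0.7−V_E)/R_B + (V_CC−0.2−V_E)/R_C, giving V_E = 0.519 V.
I_C = (V_CC − 0.2 − V_E)/R_C = (9.8 − 0.519)/3.3 = 2.81 mA.
Check: I_B = (7.4 − 0.519)/100 = 0.0688 mA, and β·I_B = 13.8 mA > I_C, confirming saturation.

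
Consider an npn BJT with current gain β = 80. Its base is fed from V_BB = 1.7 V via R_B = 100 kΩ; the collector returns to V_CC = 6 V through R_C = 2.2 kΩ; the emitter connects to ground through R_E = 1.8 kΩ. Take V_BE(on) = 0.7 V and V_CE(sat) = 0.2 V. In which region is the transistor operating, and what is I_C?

active; I_C ≈ 0.33 mA

Assume active. Base-emitter loop: I_B = (V_BB − V_BE)/(R_B + (β+1)R_E) = (1.7 − 0.7)/(100 + 81×1.8) = 0.00407 mA.
I_C = β·I_B = 80×0.00407 = 0.325 mA.
V_CE = V_CC − I_C·R_C − I_E·R_E = 6 − 0.325×2.2 − 0.33×1.8 = 4.69 V > V_CE(sat), so the active-region assumption holds.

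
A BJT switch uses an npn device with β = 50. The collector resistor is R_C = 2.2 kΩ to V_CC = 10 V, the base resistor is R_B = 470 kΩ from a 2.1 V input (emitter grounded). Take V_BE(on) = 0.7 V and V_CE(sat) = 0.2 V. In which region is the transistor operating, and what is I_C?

active; I_C ≈ 0.15 mA

Assume active. Base-emitter loop: I_B = (V_BB − V_BE)/R_B = (2.1 − 0.7)/470 = 0.00298 mA.
I_C = β·I_B = 50×0.00298 = 0.149 mA.
V_CE = V_CC − I_C·R_C = 10 − 0.149×2.2 = 9.67 V > V_CE(sat), so the active-region assumption holds.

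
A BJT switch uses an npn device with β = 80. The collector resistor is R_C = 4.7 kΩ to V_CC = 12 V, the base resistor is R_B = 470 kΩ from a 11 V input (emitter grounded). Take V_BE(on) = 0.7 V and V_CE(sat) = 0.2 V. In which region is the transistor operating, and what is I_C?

Assume active. Base-emitter loop: I_B = (V_BB − V_BE)/R_B = (11 − 0.7)/470 = 0.0219 mA.
I_C = β·I_B = 80×0.0219 = 1.75 mA.
V_CE = V_CC − I_C·R_C = 12 − 1.75×4.7 = 3.76 V > V_CE(sat), so the active-region assumption holds.

active; I_C ≈ 1.8 mA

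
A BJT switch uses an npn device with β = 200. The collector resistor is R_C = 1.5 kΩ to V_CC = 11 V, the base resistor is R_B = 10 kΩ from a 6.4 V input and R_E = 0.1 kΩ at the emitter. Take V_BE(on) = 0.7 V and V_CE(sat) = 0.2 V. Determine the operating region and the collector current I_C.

Assume active: I_B = (6.4 − 0.7)/(10 + 201×0.1) = 0.189 mA, I_C = β·I_B = 37.9 mA.
Then V_CE = 11 − 37.9×1.5 − 38.1×0.1 = -49.6 V < 0.2 V — the active assumption fails.
Re-solve with V_CE = 0.2 V. KCL at the emitter: V_E/R_E = (V_BB−0.7−V_E)/R_B + (V_CC−0.2−V_E)/R_C, giving V_E = 0.722 V.
I_C = (V_CC − 0.2 − V_E)/R_C = (10.8 − 0.722)/1.5 = 6.72 mA.
Check: I_B = (5.7 − 0.722)/10 = 0.498 mA, and β·I_B = 99.6 mA > I_C, confirming saturation.

saturation; I_C ≈ 6.7 mA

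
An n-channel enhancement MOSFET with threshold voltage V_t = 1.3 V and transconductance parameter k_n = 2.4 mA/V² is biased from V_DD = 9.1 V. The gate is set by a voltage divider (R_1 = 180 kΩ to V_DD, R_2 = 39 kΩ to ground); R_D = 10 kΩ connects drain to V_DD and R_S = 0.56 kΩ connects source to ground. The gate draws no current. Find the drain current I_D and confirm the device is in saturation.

V_G = V_DD·R_2/(R_1+R_2) = 9.1×39/219 = 1.62 V.
Assume saturation: I_D = (k_n/2)(V_GS − V_t)² with V_GS = V_G − I_D·R_S = 1.62 − 0.56·I_D.
Substituting gives 0.376·I_D² − 1.43·I_D + 0.123 = 0, with roots I_D = 0.0882 or 3.71 mA.
The root I_D = 3.71 mA gives V_GS = -0.459 V ≤ V_t, so take I_D = 0.0882 mA.
Then V_GS = 1.57 V and V_DS = V_DD − I_D(R_D+R_S) = 9.1 − 0.0882×10.6 = 8.17 V.
Saturation requires V_DS ≥ V_GS − V_t = 0.271 V; 8.17 ≥ 0.271 ✓.

I_D ≈ 0.088 mA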